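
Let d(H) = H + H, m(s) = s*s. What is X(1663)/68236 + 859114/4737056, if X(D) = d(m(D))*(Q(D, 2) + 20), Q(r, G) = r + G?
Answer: 5518658341286823/40404719152 ≈ 1.3658e+5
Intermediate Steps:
Q(r, G) = G + r
m(s) = s²
d(H) = 2*H
X(D) = 2*D²*(22 + D) (X(D) = (2*D²)*((2 + D) + 20) = (2*D²)*(22 + D) = 2*D²*(22 + D))
X(1663)/68236 + 859114/4737056 = (2*1663²*(22 + 1663))/68236 + 859114/4737056 = (2*2765569*1685)*(1/68236) + 859114*(1/4737056) = 9319967530*(1/68236) + 429557/2368528 = 4659983765/34118 + 429557/2368528 = 5518658341286823/40404719152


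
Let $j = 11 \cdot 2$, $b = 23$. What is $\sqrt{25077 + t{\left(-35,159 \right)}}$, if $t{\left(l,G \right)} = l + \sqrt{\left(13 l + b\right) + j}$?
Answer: $\sqrt{25042 + i \sqrt{410}} \approx 158.25 + 0.064 i$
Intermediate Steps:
$j = 22$
$t{\left(l,G \right)} = l + \sqrt{45 + 13 l}$ ($t{\left(l,G \right)} = l + \sqrt{\left(13 l + 23\right) + 22} = l + \sqrt{\left(23 + 13 l\right) + 22} = l + \sqrt{45 + 13 l}$)
$\sqrt{25077 + t{\left(-35,159 \right)}} = \sqrt{25077 - \left(35 - \sqrt{45 + 13 \left(-35\right)}\right)} = \sqrt{25077 - \left(35 - \sqrt{45 - 455}\right)} = \sqrt{25077 - \left(35 - \sqrt{-410}\right)} = \sqrt{25077 - \left(35 - i \sqrt{410}\right)} = \sqrt{25042 + i \sqrt{410}}$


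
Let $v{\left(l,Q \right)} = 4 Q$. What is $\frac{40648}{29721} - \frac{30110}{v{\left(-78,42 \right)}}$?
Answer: $- \frac{49337247}{277396} \approx -177.86$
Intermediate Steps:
$\frac{40648}{29721} - \frac{30110}{v{\left(-78,42 \right)}} = \frac{40648}{29721} - \frac{30110}{4 \cdot 42} = 40648 \cdot \frac{1}{29721} - \frac{30110}{168} = \frac{40648}{29721} - \frac{15055}{84} = - \frac{49337247}{277396}$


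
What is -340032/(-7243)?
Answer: 340032/7243 ≈ 46.946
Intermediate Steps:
-340032/(-7243) = -340032*(-1)/7243 = -66*(-5152/7243) = 340032/7243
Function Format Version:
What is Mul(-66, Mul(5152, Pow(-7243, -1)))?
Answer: Rational(340032, 7243) ≈ 46.946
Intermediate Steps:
Mul(-66, Mul(5152, Pow(-7243, -1))) = Mul(-66, Mul(5152, Rational(-1, 7243))) = Mul(-66, Rational(-5152, 7243)) = Rational(340032, 7243)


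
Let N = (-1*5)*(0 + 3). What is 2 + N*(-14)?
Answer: 212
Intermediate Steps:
N = -15 (N = -5*3 = -15)
2 + N*(-14) = 2 - 15*(-14) = 2 + 210 = 212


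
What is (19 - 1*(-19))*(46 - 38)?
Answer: 304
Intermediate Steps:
(19 - 1*(-19))*(46 - 38) = (19 + 19)*8 = 38*8 = 304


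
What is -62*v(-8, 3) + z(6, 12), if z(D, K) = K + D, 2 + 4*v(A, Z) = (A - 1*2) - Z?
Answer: 501/2 ≈ 250.50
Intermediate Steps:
v(A, Z) = -1 - Z/4 + A/4 (v(A, Z) = -½ + ((A - 1*2) - Z)/4 = -½ + ((A - 2) - Z)/4 = -½ + ((-2 + A) - Z)/4 = -½ + (-2 + A - Z)/4 = -½ + (-½ - Z/4 + A/4) = -1 - Z/4 + A/4)
z(D, K) = D + K
-62*v(-8, 3) + z(6, 12) = -62*(-1 - ¼*3 + (¼)*(-8)) + (6 + 12) = -62*(-1 - ¾ - 2) + 18 = -62*(-15/4) + 18 = 465/2 + 18 = 501/2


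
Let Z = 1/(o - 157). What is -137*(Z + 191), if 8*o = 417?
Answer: -21953017/839 ≈ -26166.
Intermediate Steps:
o = 417/8 (o = (1/8)*417 = 417/8 ≈ 52.125)
Z = -8/839 (Z = 1/(417/8 - 157) = 1/(-839/8) = -8/839 ≈ -0.0095352)
-137*(Z + 191) = -137*(-8/839 + 191) = -137*160241/839 = -21953017/839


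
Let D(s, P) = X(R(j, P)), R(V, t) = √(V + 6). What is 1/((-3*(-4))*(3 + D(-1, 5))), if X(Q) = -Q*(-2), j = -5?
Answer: 1/60 ≈ 0.016667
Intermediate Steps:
R(V, t) = √(6 + V)
X(Q) = 2*Q
D(s, P) = 2 (D(s, P) = 2*√(6 - 5) = 2*√1 = 2*1 = 2)
1/((-3*(-4))*(3 + D(-1, 5))) = 1/((-3*(-4))*(3 + 2)) = 1/(12*5) = 1/60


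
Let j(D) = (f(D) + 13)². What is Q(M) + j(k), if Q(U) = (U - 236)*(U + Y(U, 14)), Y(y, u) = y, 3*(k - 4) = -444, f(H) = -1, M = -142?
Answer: 107496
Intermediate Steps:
k = -144 (k = 4 + (⅓)*(-444) = 4 - 148 = -144)
j(D) = 144 (j(D) = (-1 + 13)² = 12² = 144)
Q(U) = 2*U*(-236 + U) (Q(U) = (U - 236)*(U + U) = (-236 + U)*(2*U) = 2*U*(-236 + U))
Q(M) + j(k) = 2*(-142)*(-236 - 142) + 144 = 2*(-142)*(-378) + 144 = 107352 + 144 = 107496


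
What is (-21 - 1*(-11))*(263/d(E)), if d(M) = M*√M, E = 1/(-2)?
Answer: -5260*I*√2 ≈ -7438.8*I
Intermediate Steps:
E = -½ ≈ -0.50000
d(M) = M^(3/2)
(-21 - 1*(-11))*(263/d(E)) = (-21 - 1*(-11))*(263/((-½)^(3/2))) = (-21 + 11)*(263/((-I*√2/4))) = -2630*2*I*√2 = -5260*I*√2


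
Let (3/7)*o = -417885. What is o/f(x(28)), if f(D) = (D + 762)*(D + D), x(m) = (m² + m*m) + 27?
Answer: -195013/1503766 ≈ -0.12968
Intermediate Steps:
x(m) = 27 + 2*m² (x(m) = (m² + m²) + 27 = 2*m² + 27 = 27 + 2*m²)
f(D) = 2*D*(762 + D) (f(D) = (762 + D)*(2*D) = 2*D*(762 + D))
o = -975065 (o = (7/3)*(-417885) = -975065)
o/f(x(28)) = -975065*1/(2*(27 + 2*28²)*(762 + (27 + 2*28²))) = -975065*1/(2*(27 + 2*784)*(762 + (27 + 2*784))) = -975065*1/(2*(27 + 1568)*(762 + (27 + 1568))) = -975065*1/(3190*(762 + 1595)) = -975065/(2*1595*2357) = -975065/7518830 = -975065*1/7518830 = -195013/1503766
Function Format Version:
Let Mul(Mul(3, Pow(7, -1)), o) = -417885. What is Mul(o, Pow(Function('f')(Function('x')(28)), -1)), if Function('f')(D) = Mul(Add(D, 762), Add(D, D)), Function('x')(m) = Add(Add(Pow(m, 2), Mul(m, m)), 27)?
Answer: Rational(-195013, 1503766) ≈ -0.12968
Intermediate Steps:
Function('x')(m) = Add(27, Mul(2, Pow(m, 2))) (Function('x')(m) = Add(Add(Pow(m, 2), Pow(m, 2)), 27) = Add(Mul(2, Pow(m, 2)), 27) = Add(27, Mul(2, Pow(m, 2))))
Function('f')(D) = Mul(2, D, Add(762, D)) (Function('f')(D) = Mul(Add(762, D), Mul(2, D)) = Mul(2, D, Add(762, D)))
o = -975065 (o = Mul(Rational(7, 3), -417885) = -975065)
Mul(o, Pow(Function('f')(Function('x')(28)), -1)) = Mul(-975065, Pow(Mul(2, Add(27, Mul(2, Pow(28, 2))), Add(762, Add(27, Mul(2, Pow(28, 2))))), -1)) = Mul(-975065, Pow(Mul(2, Add(27, Mul(2, 784)), Add(762, Add(27, Mul(2, 784)))), -1)) = Mul(-975065, Pow(Mul(2, Add(27, 1568), Add(762, Add(27, 1568))), -1)) = Mul(-975065, Pow(Mul(2, 1595, Add(762, 1595)), -1)) = Mul(-975065, Pow(Mul(2, 1595, 2357), -1)) = Mul(-975065, Pow(7518830, -1)) = Mul(-975065, Rational(1, 7518830)) = Rational(-195013, 1503766)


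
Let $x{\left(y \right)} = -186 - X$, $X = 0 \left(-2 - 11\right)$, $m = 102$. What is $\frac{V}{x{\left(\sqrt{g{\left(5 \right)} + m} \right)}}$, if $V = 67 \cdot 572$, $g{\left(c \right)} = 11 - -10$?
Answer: $- \frac{19162}{93} \approx -206.04$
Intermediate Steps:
$X = 0$ ($X = 0 \left(-13\right) = 0$)
$g{\left(c \right)} = 21$ ($g{\left(c \right)} = 11 + 10 = 21$)
$x{\left(y \right)} = -186$ ($x{\left(y \right)} = -186 - 0 = -186 + 0 = -186$)
$V = 38324$
$\frac{V}{x{\left(\sqrt{g{\left(5 \right)} + m} \right)}} = \frac{38324}{-186} = 38324 \left(- \frac{1}{186}\right) = - \frac{19162}{93}$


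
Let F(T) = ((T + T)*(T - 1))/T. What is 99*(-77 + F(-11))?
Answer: -9999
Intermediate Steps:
F(T) = -2 + 2*T (F(T) = ((2*T)*(-1 + T))/T = (2*T*(-1 + T))/T = -2 + 2*T)
99*(-77 + F(-11)) = 99*(-77 + (-2 + 2*(-11))) = 99*(-77 + (-2 - 22)) = 99*(-77 - 24) = 99*(-101) = -9999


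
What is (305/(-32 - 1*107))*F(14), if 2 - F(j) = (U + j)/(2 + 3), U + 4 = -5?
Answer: -305/139 ≈ -2.1942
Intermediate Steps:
U = -9 (U = -4 - 5 = -9)
F(j) = 19/5 - j/5 (F(j) = 2 - (-9 + j)/(2 + 3) = 2 - (-9 + j)/5 = 2 - (-9/5 + j/5) = 2 + (9/5 - j/5) = 19/5 - j/5)
(305/(-32 - 1*107))*F(14) = (305/(-32 - 1*107))*(19/5 - 1/5*14) = (305/(-32 - 107))*(19/5 - 14/5) = (305/(-139))*1 = (305*(-1/139))*1 = -305/139*1 = -305/139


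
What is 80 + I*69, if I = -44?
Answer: -2956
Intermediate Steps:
80 + I*69 = 80 - 44*69 = 80 - 3036 = -2956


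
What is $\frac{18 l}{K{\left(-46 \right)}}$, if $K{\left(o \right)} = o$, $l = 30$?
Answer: $- \frac{270}{23} \approx -11.739$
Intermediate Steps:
$\frac{18 l}{K{\left(-46 \right)}} = \frac{18 \cdot 30}{-46} = 540 \left(- \frac{1}{46}\right) = - \frac{270}{23}$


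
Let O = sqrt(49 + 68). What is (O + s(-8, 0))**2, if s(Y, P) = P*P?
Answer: 117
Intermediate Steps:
s(Y, P) = P**2
O = 3*sqrt(13) (O = sqrt(117) = 3*sqrt(13) ≈ 10.817)
(O + s(-8, 0))**2 = (3*sqrt(13) + 0**2)**2 = (3*sqrt(13) + 0)**2 = (3*sqrt(13))**2 = 117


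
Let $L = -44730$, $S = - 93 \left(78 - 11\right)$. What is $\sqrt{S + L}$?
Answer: $i \sqrt{50961} \approx 225.75 i$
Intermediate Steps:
$S = -6231$ ($S = \left(-93\right) 67 = -6231$)
$\sqrt{S + L} = \sqrt{-6231 - 44730} = \sqrt{-50961} = i \sqrt{50961}$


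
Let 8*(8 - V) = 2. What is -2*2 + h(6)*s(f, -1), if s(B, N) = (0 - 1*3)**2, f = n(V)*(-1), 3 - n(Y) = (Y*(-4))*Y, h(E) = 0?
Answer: -4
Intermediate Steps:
V = 31/4 (V = 8 - 1/8*2 = 8 - 1/4 = 31/4 ≈ 7.7500)
n(Y) = 3 + 4*Y**2 (n(Y) = 3 - Y*(-4)*Y = 3 - (-4*Y)*Y = 3 - (-4)*Y**2 = 3 + 4*Y**2)
f = -973/4 (f = (3 + 4*(31/4)**2)*(-1) = (3 + 4*(961/16))*(-1) = (3 + 961/4)*(-1) = (973/4)*(-1) = -973/4 ≈ -243.25)
s(B, N) = 9 (s(B, N) = (0 - 3)**2 = (-3)**2 = 9)
-2*2 + h(6)*s(f, -1) = -2*2 + 0*9 = -4 + 0 = -4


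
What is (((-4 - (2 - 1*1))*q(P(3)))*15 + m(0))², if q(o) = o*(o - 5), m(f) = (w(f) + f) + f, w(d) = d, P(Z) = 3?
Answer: 202500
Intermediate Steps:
m(f) = 3*f (m(f) = (f + f) + f = 2*f + f = 3*f)
q(o) = o*(-5 + o)
(((-4 - (2 - 1*1))*q(P(3)))*15 + m(0))² = (((-4 - (2 - 1*1))*(3*(-5 + 3)))*15 + 3*0)² = (((-4 - (2 - 1))*(3*(-2)))*15 + 0)² = (((-4 - 1*1)*(-6))*15 + 0)² = (((-4 - 1)*(-6))*15 + 0)² = (-5*(-6)*15 + 0)² = (30*15 + 0)² = (450 + 0)² = 450² = 202500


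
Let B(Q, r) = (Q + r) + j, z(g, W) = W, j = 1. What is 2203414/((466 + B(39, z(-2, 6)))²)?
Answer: 1101707/131072 ≈ 8.4054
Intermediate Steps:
B(Q, r) = 1 + Q + r (B(Q, r) = (Q + r) + 1 = 1 + Q + r)
2203414/((466 + B(39, z(-2, 6)))²) = 2203414/((466 + (1 + 39 + 6))²) = 2203414/((466 + 46)²) = 2203414/(512²) = 2203414/262144 = 2203414*(1/262144) = 1101707/131072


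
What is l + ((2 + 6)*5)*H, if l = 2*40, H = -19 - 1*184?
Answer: -8040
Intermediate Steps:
H = -203 (H = -19 - 184 = -203)
l = 80
l + ((2 + 6)*5)*H = 80 + ((2 + 6)*5)*(-203) = 80 + (8*5)*(-203) = 80 + 40*(-203) = 80 - 8120 = -8040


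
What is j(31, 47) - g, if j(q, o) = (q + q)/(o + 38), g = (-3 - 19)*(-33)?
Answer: -61648/85 ≈ -725.27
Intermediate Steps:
g = 726 (g = -22*(-33) = 726)
j(q, o) = 2*q/(38 + o) (j(q, o) = (2*q)/(38 + o) = 2*q/(38 + o))
j(31, 47) - g = 2*31/(38 + 47) - 1*726 = 2*31/85 - 726 = 2*31*(1/85) - 726 = 62/85 - 726 = -61648/85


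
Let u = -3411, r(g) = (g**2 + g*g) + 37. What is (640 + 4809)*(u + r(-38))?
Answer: -2648214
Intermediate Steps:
r(g) = 37 + 2*g**2 (r(g) = (g**2 + g**2) + 37 = 2*g**2 + 37 = 37 + 2*g**2)
(640 + 4809)*(u + r(-38)) = (640 + 4809)*(-3411 + (37 + 2*(-38)**2)) = 5449*(-3411 + (37 + 2*1444)) = 5449*(-3411 + (37 + 2888)) = 5449*(-3411 + 2925) = 5449*(-486) = -2648214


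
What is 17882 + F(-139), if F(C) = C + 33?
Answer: 17776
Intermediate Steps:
F(C) = 33 + C
17882 + F(-139) = 17882 + (33 - 139) = 17882 - 106 = 17776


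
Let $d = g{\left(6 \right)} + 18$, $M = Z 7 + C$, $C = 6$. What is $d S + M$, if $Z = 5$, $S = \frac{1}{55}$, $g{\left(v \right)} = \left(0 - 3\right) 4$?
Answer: $\frac{2261}{55} \approx 41.109$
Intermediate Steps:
$g{\left(v \right)} = -12$ ($g{\left(v \right)} = \left(-3\right) 4 = -12$)
$S = \frac{1}{55} \approx 0.018182$
$M = 41$ ($M = 5 \cdot 7 + 6 = 35 + 6 = 41$)
$d = 6$ ($d = -12 + 18 = 6$)
$d S + M = 6 \cdot \frac{1}{55} + 41 = \frac{6}{55} + 41 = \frac{2261}{55}$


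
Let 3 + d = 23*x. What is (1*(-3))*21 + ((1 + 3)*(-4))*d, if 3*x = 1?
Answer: -413/3 ≈ -137.67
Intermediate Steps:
x = ⅓ (x = (⅓)*1 = ⅓ ≈ 0.33333)
d = 14/3 (d = -3 + 23*(⅓) = -3 + 23/3 = 14/3 ≈ 4.6667)
(1*(-3))*21 + ((1 + 3)*(-4))*d = (1*(-3))*21 + ((1 + 3)*(-4))*(14/3) = -3*21 + (4*(-4))*(14/3) = -63 - 16*14/3 = -63 - 224/3 = -413/3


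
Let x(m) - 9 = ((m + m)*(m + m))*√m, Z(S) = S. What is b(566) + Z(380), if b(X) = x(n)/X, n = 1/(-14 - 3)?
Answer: 215089/566 + 2*I*√17/1390379 ≈ 380.02 + 5.9309e-6*I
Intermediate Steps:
n = -1/17 (n = 1/(-17) = -1/17 ≈ -0.058824)
x(m) = 9 + 4*m^(5/2) (x(m) = 9 + ((m + m)*(m + m))*√m = 9 + ((2*m)*(2*m))*√m = 9 + (4*m²)*√m = 9 + 4*m^(5/2))
b(X) = (9 + 4*I*√17/4913)/X (b(X) = (9 + 4*(-1/17)^(5/2))/X = (9 + 4*(I*√17/4913))/X = (9 + 4*I*√17/4913)/X)
b(566) + Z(380) = (1/4913)*(44217 + 4*I*√17)/566 + 380 = (1/4913)*(1/566)*(44217 + 4*I*√17) + 380 = (9/566 + 2*I*√17/1390379) + 380 = 215089/566 + 2*I*√17/1390379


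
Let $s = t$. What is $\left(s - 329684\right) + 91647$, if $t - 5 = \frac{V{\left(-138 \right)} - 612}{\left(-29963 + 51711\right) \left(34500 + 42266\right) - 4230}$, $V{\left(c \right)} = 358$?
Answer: $- \frac{198697537865935}{834751369} \approx -2.3803 \cdot 10^{5}$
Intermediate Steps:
$t = \frac{4173756718}{834751369}$ ($t = 5 + \frac{358 - 612}{\left(-29963 + 51711\right) \left(34500 + 42266\right) - 4230} = 5 - \frac{254}{21748 \cdot 76766 - 4230} = 5 - \frac{254}{1669506968 - 4230} = 5 - \frac{254}{1669502738} = 5 - \frac{127}{834751369} = \frac{4173756718}{834751369} \approx 5.0$)
$s = \frac{4173756718}{834751369} \approx 5.0$
$\left(s - 329684\right) + 91647 = \left(\frac{4173756718}{834751369} - 329684\right) + 91647 = - \frac{275199996580678}{834751369} + 91647 = - \frac{198697537865935}{834751369}$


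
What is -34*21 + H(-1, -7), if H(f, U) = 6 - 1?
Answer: -709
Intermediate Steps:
H(f, U) = 5
-34*21 + H(-1, -7) = -34*21 + 5 = -714 + 5 = -709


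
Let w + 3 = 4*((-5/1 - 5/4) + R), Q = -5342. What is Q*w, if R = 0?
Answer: 149576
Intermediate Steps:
w = -28 (w = -3 + 4*((-5/1 - 5/4) + 0) = -3 + 4*((-5*1 - 5*¼) + 0) = -3 + 4*((-5 - 5/4) + 0) = -3 + 4*(-25/4 + 0) = -3 + 4*(-25/4) = -3 - 25 = -28)
Q*w = -5342*(-28) = 149576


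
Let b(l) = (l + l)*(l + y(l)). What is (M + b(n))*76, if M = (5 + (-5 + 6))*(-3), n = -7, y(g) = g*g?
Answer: -46056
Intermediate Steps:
y(g) = g**2
b(l) = 2*l*(l + l**2) (b(l) = (l + l)*(l + l**2) = (2*l)*(l + l**2) = 2*l*(l + l**2))
M = -18 (M = (5 + 1)*(-3) = 6*(-3) = -18)
(M + b(n))*76 = (-18 + 2*(-7)**2*(1 - 7))*76 = (-18 + 2*49*(-6))*76 = (-18 - 588)*76 = -606*76 = -46056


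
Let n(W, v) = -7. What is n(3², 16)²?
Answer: 49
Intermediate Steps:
n(3², 16)² = (-7)² = 49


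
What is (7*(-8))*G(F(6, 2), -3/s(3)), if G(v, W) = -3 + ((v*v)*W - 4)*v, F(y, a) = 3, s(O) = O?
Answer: 2352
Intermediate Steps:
G(v, W) = -3 + v*(-4 + W*v**2) (G(v, W) = -3 + (v**2*W - 4)*v = -3 + (W*v**2 - 4)*v = -3 + (-4 + W*v**2)*v = -3 + v*(-4 + W*v**2))
(7*(-8))*G(F(6, 2), -3/s(3)) = (7*(-8))*(-3 - 4*3 - 3/3*3**3) = -56*(-3 - 12 - 3*1/3*27) = -56*(-3 - 12 - 1*27) = -56*(-3 - 12 - 27) = -56*(-42) = 2352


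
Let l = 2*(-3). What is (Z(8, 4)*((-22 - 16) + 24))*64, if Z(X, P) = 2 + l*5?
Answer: 25088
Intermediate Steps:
l = -6
Z(X, P) = -28 (Z(X, P) = 2 - 6*5 = 2 - 30 = -28)
(Z(8, 4)*((-22 - 16) + 24))*64 = -28*((-22 - 16) + 24)*64 = -28*(-38 + 24)*64 = -28*(-14)*64 = 392*64 = 25088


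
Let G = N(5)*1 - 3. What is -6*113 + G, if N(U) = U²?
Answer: -656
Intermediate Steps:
G = 22 (G = 5²*1 - 3 = 25*1 - 3 = 25 - 3 = 22)
-6*113 + G = -6*113 + 22 = -678 + 22 = -656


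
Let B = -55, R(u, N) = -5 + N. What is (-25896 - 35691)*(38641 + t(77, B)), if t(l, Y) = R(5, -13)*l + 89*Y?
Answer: -1992955320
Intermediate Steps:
t(l, Y) = -18*l + 89*Y (t(l, Y) = (-5 - 13)*l + 89*Y = -18*l + 89*Y)
(-25896 - 35691)*(38641 + t(77, B)) = (-25896 - 35691)*(38641 + (-18*77 + 89*(-55))) = -61587*(38641 + (-1386 - 4895)) = -61587*(38641 - 6281) = -61587*32360 = -1992955320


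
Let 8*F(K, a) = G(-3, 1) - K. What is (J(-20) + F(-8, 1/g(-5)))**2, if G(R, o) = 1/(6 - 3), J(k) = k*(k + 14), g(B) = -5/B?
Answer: 8439025/576 ≈ 14651.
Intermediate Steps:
J(k) = k*(14 + k)
G(R, o) = 1/3
F(K, a) = 1/24 - K/8 (F(K, a) = (1/3 - K)/8 = 1/24 - K/8)
(J(-20) + F(-8, 1/g(-5)))**2 = (-20*(14 - 20) + (1/24 - 1/8*(-8)))**2 = (-20*(-6) + (1/24 + 1))**2 = (120 + 25/24)**2 = (2905/24)**2 = 8439025/576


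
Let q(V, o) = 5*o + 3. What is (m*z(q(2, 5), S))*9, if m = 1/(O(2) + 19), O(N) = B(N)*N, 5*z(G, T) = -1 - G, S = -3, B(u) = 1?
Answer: -87/35 ≈ -2.4857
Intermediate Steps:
q(V, o) = 3 + 5*o
z(G, T) = -1/5 - G/5 (z(G, T) = (-1 - G)/5 = -1/5 - G/5)
O(N) = N (O(N) = 1*N = N)
m = 1/21 (m = 1/(2 + 19) = 1/21 ≈ 0.047619)
(m*z(q(2, 5), S))*9 = ((-1/5 - (3 + 5*5)/5)/21)*9 = ((-1/5 - (3 + 25)/5)/21)*9 = ((-1/5 - 1/5*28)/21)*9 = ((-1/5 - 28/5)/21)*9 = ((1/21)*(-29/5))*9 = -29/105*9 = -87/35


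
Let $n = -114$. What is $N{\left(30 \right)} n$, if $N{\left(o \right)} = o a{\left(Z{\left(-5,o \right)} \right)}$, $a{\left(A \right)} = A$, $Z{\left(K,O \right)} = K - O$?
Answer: $119700$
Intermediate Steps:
$N{\left(o \right)} = o \left(-5 - o\right)$
$N{\left(30 \right)} n = \left(-1\right) 30 \left(5 + 30\right) \left(-114\right) = \left(-1\right) 30 \cdot 35 \left(-114\right) = \left(-1050\right) \left(-114\right) = 119700$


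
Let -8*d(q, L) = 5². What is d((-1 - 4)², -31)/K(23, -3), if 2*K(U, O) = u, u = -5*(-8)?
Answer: -5/32 ≈ -0.15625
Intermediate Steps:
u = 40
K(U, O) = 20 (K(U, O) = (½)*40 = 20)
d(q, L) = -25/8 (d(q, L) = -⅛*5² = -⅛*25 = -25/8)
d((-1 - 4)², -31)/K(23, -3) = -25/8/20 = -25/8*1/20 = -5/32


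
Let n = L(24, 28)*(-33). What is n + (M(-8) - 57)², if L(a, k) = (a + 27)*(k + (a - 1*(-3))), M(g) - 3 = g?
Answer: -88721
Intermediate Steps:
M(g) = 3 + g
L(a, k) = (27 + a)*(3 + a + k) (L(a, k) = (27 + a)*(k + (a + 3)) = (27 + a)*(k + (3 + a)) = (27 + a)*(3 + a + k))
n = -92565 (n = (81 + 24² + 27*28 + 30*24 + 24*28)*(-33) = (81 + 576 + 756 + 720 + 672)*(-33) = 2805*(-33) = -92565)
n + (M(-8) - 57)² = -92565 + ((3 - 8) - 57)² = -92565 + (-5 - 57)² = -92565 + (-62)² = -92565 + 3844 = -88721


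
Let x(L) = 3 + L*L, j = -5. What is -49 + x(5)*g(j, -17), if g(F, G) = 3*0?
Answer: -49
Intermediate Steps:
g(F, G) = 0
x(L) = 3 + L²
-49 + x(5)*g(j, -17) = -49 + (3 + 5²)*0 = -49 + (3 + 25)*0 = -49 + 28*0 = -49 + 0 = -49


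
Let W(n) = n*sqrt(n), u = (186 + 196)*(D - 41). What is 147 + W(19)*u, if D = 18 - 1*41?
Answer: 147 - 464512*sqrt(19) ≈ -2.0246e+6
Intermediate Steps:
D = -23 (D = 18 - 41 = -23)
u = -24448 (u = (186 + 196)*(-23 - 41) = 382*(-64) = -24448)
W(n) = n**(3/2)
147 + W(19)*u = 147 + 19**(3/2)*(-24448) = 147 + (19*sqrt(19))*(-24448) = 147 - 464512*sqrt(19)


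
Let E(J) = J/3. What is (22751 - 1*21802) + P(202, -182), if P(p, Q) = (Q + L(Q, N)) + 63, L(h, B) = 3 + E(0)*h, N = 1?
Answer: 833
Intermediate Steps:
E(J) = J/3 (E(J) = J*(1/3) = J/3)
L(h, B) = 3 (L(h, B) = 3 + ((1/3)*0)*h = 3 + 0*h = 3 + 0 = 3)
P(p, Q) = 66 + Q (P(p, Q) = (Q + 3) + 63 = (3 + Q) + 63 = 66 + Q)
(22751 - 1*21802) + P(202, -182) = (22751 - 1*21802) + (66 - 182) = (22751 - 21802) - 116 = 949 - 116 = 833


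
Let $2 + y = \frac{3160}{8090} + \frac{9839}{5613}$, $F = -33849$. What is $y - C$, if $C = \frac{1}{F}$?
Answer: $\frac{7353798514}{51235166511} \approx 0.14353$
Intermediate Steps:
$y = \frac{651625}{4540917}$ ($y = -2 + \left(\frac{3160}{8090} + \frac{9839}{5613}\right) = -2 + \left(3160 \cdot \frac{1}{8090} + 9839 \cdot \frac{1}{5613}\right) = -2 + \left(\frac{316}{809} + \frac{9839}{5613}\right) = -2 + \frac{9733459}{4540917} = \frac{651625}{4540917} \approx 0.1435$)
$C = - \frac{1}{33849}$ ($C = \frac{1}{-33849} = - \frac{1}{33849} \approx -2.9543 \cdot 10^{-5}$)
$y - C = \frac{651625}{4540917} - - \frac{1}{33849} = \frac{651625}{4540917} + \frac{1}{33849} = \frac{7353798514}{51235166511}$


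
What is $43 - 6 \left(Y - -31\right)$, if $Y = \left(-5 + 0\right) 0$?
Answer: $-143$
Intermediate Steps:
$Y = 0$ ($Y = \left(-5\right) 0 = 0$)
$43 - 6 \left(Y - -31\right) = 43 - 6 \left(0 - -31\right) = 43 - 6 \left(0 + 31\right) = 43 - 186 = -143$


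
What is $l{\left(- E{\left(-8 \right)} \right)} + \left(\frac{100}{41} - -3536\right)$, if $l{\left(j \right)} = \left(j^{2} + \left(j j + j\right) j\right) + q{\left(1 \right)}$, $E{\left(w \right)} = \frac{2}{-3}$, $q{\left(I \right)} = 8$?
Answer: $\frac{3927220}{1107} \approx 3547.6$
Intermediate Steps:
$E{\left(w \right)} = - \frac{2}{3}$ ($E{\left(w \right)} = 2 \left(- \frac{1}{3}\right) = - \frac{2}{3}$)
$l{\left(j \right)} = 8 + j^{2} + j \left(j + j^{2}\right)$ ($l{\left(j \right)} = \left(j^{2} + \left(j j + j\right) j\right) + 8 = \left(j^{2} + \left(j^{2} + j\right) j\right) + 8 = \left(j^{2} + \left(j + j^{2}\right) j\right) + 8 = \left(j^{2} + j \left(j + j^{2}\right)\right) + 8 = 8 + j^{2} + j \left(j + j^{2}\right)$)
$l{\left(- E{\left(-8 \right)} \right)} + \left(\frac{100}{41} - -3536\right) = \left(8 + \left(\left(-1\right) \left(- \frac{2}{3}\right)\right)^{3} + 2 \left(\left(-1\right) \left(- \frac{2}{3}\right)\right)^{2}\right) + \left(\frac{100}{41} - -3536\right) = \left(8 + \left(\frac{2}{3}\right)^{3} + 2 \left(\frac{2}{3}\right)^{2}\right) + \left(100 \cdot \frac{1}{41} + 3536\right) = \left(8 + \frac{8}{27} + 2 \cdot \frac{4}{9}\right) + \left(\frac{100}{41} + 3536\right) = \left(8 + \frac{8}{27} + \frac{8}{9}\right) + \frac{145076}{41} = \frac{248}{27} + \frac{145076}{41} = \frac{3927220}{1107}$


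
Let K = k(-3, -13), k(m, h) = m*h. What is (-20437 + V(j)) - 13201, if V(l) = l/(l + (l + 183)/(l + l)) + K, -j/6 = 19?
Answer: -291865849/8687 ≈ -33598.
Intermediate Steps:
j = -114 (j = -6*19 = -114)
k(m, h) = h*m
K = 39 (K = -13*(-3) = 39)
V(l) = 39 + l/(l + (183 + l)/(2*l)) (V(l) = l/(l + (l + 183)/(l + l)) + 39 = l/(l + (183 + l)/((2*l))) + 39 = l/(l + (183 + l)*(1/(2*l))) + 39 = l/(l + (183 + l)/(2*l)) + 39 = 39 + l/(l + (183 + l)/(2*l)))
(-20437 + V(j)) - 13201 = (-20437 + (7137 + 39*(-114) + 80*(-114)²)/(183 - 114 + 2*(-114)²)) - 13201 = (-20437 + (7137 - 4446 + 80*12996)/(183 - 114 + 2*12996)) - 13201 = (-20437 + (7137 - 4446 + 1039680)/(183 - 114 + 25992)) - 13201 = (-20437 + 1042371/26061) - 13201 = (-20437 + (1/26061)*1042371) - 13201 = (-20437 + 347457/8687) - 13201 = -177188762/8687 - 13201 = -291865849/8687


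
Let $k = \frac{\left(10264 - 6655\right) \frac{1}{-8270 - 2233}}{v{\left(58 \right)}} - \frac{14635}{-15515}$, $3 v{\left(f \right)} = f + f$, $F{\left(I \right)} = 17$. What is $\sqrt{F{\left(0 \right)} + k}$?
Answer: $\frac{\sqrt{104522419295087}}{2414134} \approx 4.2349$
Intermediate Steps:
$v{\left(f \right)} = \frac{2 f}{3}$ ($v{\left(f \right)} = \frac{f + f}{3} = \frac{2 f}{3}$)
$k = \frac{4511505}{4828268}$ ($k = \frac{\left(10264 - 6655\right) \frac{1}{-8270 - 2233}}{\frac{2}{3} \cdot 58} - \frac{14635}{-15515} = \frac{3609 \frac{1}{-10503}}{\frac{116}{3}} - - \frac{2927}{3103} = 3609 \left(- \frac{1}{10503}\right) \frac{3}{116} + \frac{2927}{3103} = \left(- \frac{401}{1167}\right) \frac{3}{116} + \frac{2927}{3103} = - \frac{401}{45124} + \frac{2927}{3103} = \frac{4511505}{4828268} \approx 0.93439$)
$\sqrt{F{\left(0 \right)} + k} = \sqrt{17 + \frac{4511505}{4828268}} = \sqrt{\frac{86592061}{4828268}} = \frac{\sqrt{104522419295087}}{2414134}$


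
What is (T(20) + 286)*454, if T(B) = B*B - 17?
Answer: 303726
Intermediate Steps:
T(B) = -17 + B² (T(B) = B² - 17 = -17 + B²)
(T(20) + 286)*454 = ((-17 + 20²) + 286)*454 = ((-17 + 400) + 286)*454 = (383 + 286)*454 = 669*454 = 303726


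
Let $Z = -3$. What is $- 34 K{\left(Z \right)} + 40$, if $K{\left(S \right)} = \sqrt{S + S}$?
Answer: $40 - 34 i \sqrt{6} \approx 40.0 - 83.283 i$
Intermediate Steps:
$K{\left(S \right)} = \sqrt{2} \sqrt{S}$ ($K{\left(S \right)} = \sqrt{2 S} = \sqrt{2} \sqrt{S}$)
$- 34 K{\left(Z \right)} + 40 = - 34 \sqrt{2} \sqrt{-3} + 40 = - 34 \sqrt{2} i \sqrt{3} + 40 = - 34 i \sqrt{6} + 40 = 40 - 34 i \sqrt{6}$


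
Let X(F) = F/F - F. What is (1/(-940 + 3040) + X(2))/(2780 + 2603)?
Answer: -2099/11304300 ≈ -0.00018568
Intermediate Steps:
X(F) = 1 - F
(1/(-940 + 3040) + X(2))/(2780 + 2603) = (1/(-940 + 3040) + (1 - 1*2))/(2780 + 2603) = (1/2100 + (1 - 2))/5383 = (1/2100 - 1)*(1/5383) = -2099/2100*1/5383 = -2099/11304300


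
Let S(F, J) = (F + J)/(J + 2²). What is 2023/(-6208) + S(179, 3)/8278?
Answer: -8292493/25694912 ≈ -0.32273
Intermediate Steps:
S(F, J) = (F + J)/(4 + J) (S(F, J) = (F + J)/(J + 4) = (F + J)/(4 + J))
2023/(-6208) + S(179, 3)/8278 = 2023/(-6208) + ((179 + 3)/(4 + 3))/8278 = 2023*(-1/6208) + (182/7)*(1/8278) = -2023/6208 + ((⅐)*182)*(1/8278) = -2023/6208 + 26*(1/8278) = -2023/6208 + 13/4139 = -8292493/25694912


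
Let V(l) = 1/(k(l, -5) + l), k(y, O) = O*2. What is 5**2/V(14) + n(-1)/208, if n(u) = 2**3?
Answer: 2601/26 ≈ 100.04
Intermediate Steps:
n(u) = 8
k(y, O) = 2*O
V(l) = 1/(-10 + l) (V(l) = 1/(2*(-5) + l) = 1/(-10 + l))
5**2/V(14) + n(-1)/208 = 5**2/(1/(-10 + 14)) + 8/208 = 25/(1/4) + 8*(1/208) = 25/(1/4) + 1/26 = 25*4 + 1/26 = 100 + 1/26 = 2601/26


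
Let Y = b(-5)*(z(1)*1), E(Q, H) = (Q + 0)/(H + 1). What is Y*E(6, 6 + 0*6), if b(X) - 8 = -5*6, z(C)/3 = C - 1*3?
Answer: 792/7 ≈ 113.14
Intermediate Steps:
z(C) = -9 + 3*C (z(C) = 3*(C - 1*3) = 3*(C - 3) = 3*(-3 + C) = -9 + 3*C)
E(Q, H) = Q/(1 + H)
b(X) = -22 (b(X) = 8 - 5*6 = 8 - 30 = -22)
Y = 132 (Y = -22*(-9 + 3*1) = -22*(-9 + 3) = -(-132) = -22*(-6) = 132)
Y*E(6, 6 + 0*6) = 132*(6/(1 + (6 + 0*6))) = 132*(6/(1 + (6 + 0))) = 132*(6/(1 + 6)) = 132*(6/7) = 792/7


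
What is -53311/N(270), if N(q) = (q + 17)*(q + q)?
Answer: -53311/154980 ≈ -0.34399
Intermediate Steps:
N(q) = 2*q*(17 + q) (N(q) = (17 + q)*(2*q) = 2*q*(17 + q))
-53311/N(270) = -53311*1/(540*(17 + 270)) = -53311/(2*270*287) = -53311/154980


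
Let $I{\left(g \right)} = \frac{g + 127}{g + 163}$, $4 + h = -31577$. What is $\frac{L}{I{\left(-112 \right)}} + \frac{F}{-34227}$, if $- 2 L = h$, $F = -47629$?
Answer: $\frac{18376165369}{342270} \approx 53689.0$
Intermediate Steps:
$h = -31581$ ($h = -4 - 31577 = -31581$)
$L = \frac{31581}{2}$ ($L = \left(- \frac{1}{2}\right) \left(-31581\right) = \frac{31581}{2} \approx 15791.0$)
$I{\left(g \right)} = \frac{127 + g}{163 + g}$
$\frac{L}{I{\left(-112 \right)}} + \frac{F}{-34227} = \frac{31581}{2 \frac{127 - 112}{163 - 112}} - \frac{47629}{-34227} = \frac{31581}{2 \cdot \frac{1}{51} \cdot 15} - - \frac{47629}{34227} = \frac{31581}{2 \cdot \frac{1}{51} \cdot 15} + \frac{47629}{34227} = \frac{31581}{2 \cdot \frac{5}{17}} + \frac{47629}{34227} = \frac{31581}{2} \cdot \frac{17}{5} + \frac{47629}{34227} = \frac{536877}{10} + \frac{47629}{34227} = \frac{18376165369}{342270}$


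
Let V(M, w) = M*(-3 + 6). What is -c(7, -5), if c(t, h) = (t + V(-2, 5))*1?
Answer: -1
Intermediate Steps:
V(M, w) = 3*M (V(M, w) = M*3 = 3*M)
c(t, h) = -6 + t (c(t, h) = (t + 3*(-2))*1 = (t - 6)*1 = (-6 + t)*1 = -6 + t)
-c(7, -5) = -(-6 + 7) = -1*1 = -1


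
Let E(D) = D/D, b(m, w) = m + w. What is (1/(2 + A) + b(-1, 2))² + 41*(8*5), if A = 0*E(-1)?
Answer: 6569/4 ≈ 1642.3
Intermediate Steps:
E(D) = 1
A = 0 (A = 0*1 = 0)
(1/(2 + A) + b(-1, 2))² + 41*(8*5) = (1/(2 + 0) + (-1 + 2))² + 41*(8*5) = (1/2 + 1)² + 41*40 = (½ + 1)² + 1640 = (3/2)² + 1640 = 9/4 + 1640 = 6569/4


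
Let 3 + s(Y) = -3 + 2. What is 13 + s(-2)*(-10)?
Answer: 53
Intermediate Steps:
s(Y) = -4 (s(Y) = -3 + (-3 + 2) = -3 - 1 = -4)
13 + s(-2)*(-10) = 13 - 4*(-10) = 13 + 40 = 53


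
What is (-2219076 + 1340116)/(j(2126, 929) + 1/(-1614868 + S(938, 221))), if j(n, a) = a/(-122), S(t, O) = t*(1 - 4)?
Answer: 8673454401392/75141335 ≈ 1.1543e+5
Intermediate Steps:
S(t, O) = -3*t (S(t, O) = t*(-3) = -3*t)
j(n, a) = -a/122 (j(n, a) = a*(-1/122) = -a/122)
(-2219076 + 1340116)/(j(2126, 929) + 1/(-1614868 + S(938, 221))) = (-2219076 + 1340116)/(-1/122*929 + 1/(-1614868 - 3*938)) = -878960/(-929/122 + 1/(-1614868 - 2814)) = -878960/(-929/122 + 1/(-1617682)) = -878960/(-929/122 - 1/1617682) = -878960/(-375706675/49339301) = -878960*(-49339301/375706675) = 8673454401392/75141335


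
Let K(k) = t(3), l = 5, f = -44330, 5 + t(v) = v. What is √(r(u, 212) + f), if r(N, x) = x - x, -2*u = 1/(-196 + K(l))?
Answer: I*√44330 ≈ 210.55*I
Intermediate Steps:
t(v) = -5 + v
K(k) = -2 (K(k) = -5 + 3 = -2)
u = 1/396 (u = -1/(2*(-196 - 2)) = -½/(-198) = -½*(-1/198) = 1/396 ≈ 0.0025253)
r(N, x) = 0
√(r(u, 212) + f) = √(0 - 44330) = √(-44330) = I*√44330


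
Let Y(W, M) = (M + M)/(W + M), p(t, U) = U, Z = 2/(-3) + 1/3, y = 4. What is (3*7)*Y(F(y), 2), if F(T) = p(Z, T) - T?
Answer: 42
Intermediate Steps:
Z = -⅓ (Z = 2*(-⅓) + 1*(⅓) = -⅔ + ⅓ = -⅓ ≈ -0.33333)
F(T) = 0 (F(T) = T - T = 0)
Y(W, M) = 2*M/(M + W) (Y(W, M) = (2*M)/(M + W) = 2*M/(M + W))
(3*7)*Y(F(y), 2) = (3*7)*(2*2/(2 + 0)) = 21*(2*2/2) = 21*(2*2*(½)) = 21*2 = 42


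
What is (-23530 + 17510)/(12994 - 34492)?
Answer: 3010/10749 ≈ 0.28003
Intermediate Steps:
(-23530 + 17510)/(12994 - 34492) = -6020/(-21498) = -6020*(-1/21498) = 3010/10749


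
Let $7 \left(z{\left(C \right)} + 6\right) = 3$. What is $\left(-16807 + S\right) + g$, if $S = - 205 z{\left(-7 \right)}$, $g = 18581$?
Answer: $\frac{20413}{7} \approx 2916.1$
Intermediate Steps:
$z{\left(C \right)} = - \frac{39}{7}$ ($z{\left(C \right)} = -6 + \frac{1}{7} \cdot 3 = -6 + \frac{3}{7} = - \frac{39}{7}$)
$S = \frac{7995}{7}$ ($S = \left(-205\right) \left(- \frac{39}{7}\right) = \frac{7995}{7} \approx 1142.1$)
$\left(-16807 + S\right) + g = \left(-16807 + \frac{7995}{7}\right) + 18581 = - \frac{109654}{7} + 18581 = \frac{20413}{7}$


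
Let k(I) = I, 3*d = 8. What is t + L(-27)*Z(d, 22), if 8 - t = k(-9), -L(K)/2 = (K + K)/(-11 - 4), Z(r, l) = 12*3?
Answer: -1211/5 ≈ -242.20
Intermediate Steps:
d = 8/3 (d = (⅓)*8 = 8/3 ≈ 2.6667)
Z(r, l) = 36
L(K) = 4*K/15 (L(K) = -2*(K + K)/(-11 - 4) = -2*2*K/(-15) = -2*2*K*(-1)/15 = -(-4)*K/15 = 4*K/15)
t = 17 (t = 8 - 1*(-9) = 8 + 9 = 17)
t + L(-27)*Z(d, 22) = 17 + ((4/15)*(-27))*36 = 17 - 36/5*36 = 17 - 1296/5 = -1211/5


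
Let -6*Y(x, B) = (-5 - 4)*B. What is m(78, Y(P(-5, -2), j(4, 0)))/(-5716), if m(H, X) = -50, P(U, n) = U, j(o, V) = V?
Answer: 25/2858 ≈ 0.0087474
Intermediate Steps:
Y(x, B) = 3*B/2 (Y(x, B) = -(-5 - 4)*B/6 = -(-3)*B/2 = 3*B/2)
m(78, Y(P(-5, -2), j(4, 0)))/(-5716) = -50/(-5716) = -50*(-1/5716) = 25/2858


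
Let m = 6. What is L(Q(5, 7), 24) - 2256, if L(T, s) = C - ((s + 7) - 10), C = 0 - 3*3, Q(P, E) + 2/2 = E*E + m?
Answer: -2286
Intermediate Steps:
Q(P, E) = 5 + E**2 (Q(P, E) = -1 + (E*E + 6) = -1 + (E**2 + 6) = -1 + (6 + E**2) = 5 + E**2)
C = -9 (C = 0 - 9 = -9)
L(T, s) = -6 - s (L(T, s) = -9 - ((s + 7) - 10) = -9 - ((7 + s) - 10) = -9 - (-3 + s) = -9 + (3 - s) = -6 - s)
L(Q(5, 7), 24) - 2256 = (-6 - 1*24) - 2256 = (-6 - 24) - 2256 = -30 - 2256 = -2286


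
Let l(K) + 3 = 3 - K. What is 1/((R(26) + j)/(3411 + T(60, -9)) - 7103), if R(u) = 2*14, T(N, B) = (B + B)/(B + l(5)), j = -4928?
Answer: -11943/84848279 ≈ -0.00014076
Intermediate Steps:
l(K) = -K (l(K) = -3 + (3 - K) = -K)
T(N, B) = 2*B/(-5 + B) (T(N, B) = (B + B)/(B - 1*5) = (2*B)/(B - 5) = (2*B)/(-5 + B) = 2*B/(-5 + B))
R(u) = 28
1/((R(26) + j)/(3411 + T(60, -9)) - 7103) = 1/((28 - 4928)/(3411 + 2*(-9)/(-5 - 9)) - 7103) = 1/(-4900/(3411 + 2*(-9)/(-14)) - 7103) = 1/(-4900/(3411 + 2*(-9)*(-1/14)) - 7103) = 1/(-4900/(3411 + 9/7) - 7103) = 1/(-4900/23886/7 - 7103) = 1/(-4900*7/23886 - 7103) = 1/(-17150/11943 - 7103) = 1/(-84848279/11943) = -11943/84848279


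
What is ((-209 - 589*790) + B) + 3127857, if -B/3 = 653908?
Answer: 700614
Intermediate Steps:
B = -1961724 (B = -3*653908 = -1961724)
((-209 - 589*790) + B) + 3127857 = ((-209 - 589*790) - 1961724) + 3127857 = ((-209 - 465310) - 1961724) + 3127857 = (-465519 - 1961724) + 3127857 = -2427243 + 3127857 = 700614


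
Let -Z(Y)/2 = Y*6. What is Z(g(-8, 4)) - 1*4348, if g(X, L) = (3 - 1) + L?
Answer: -4420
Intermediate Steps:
g(X, L) = 2 + L
Z(Y) = -12*Y (Z(Y) = -2*Y*6 = -12*Y)
Z(g(-8, 4)) - 1*4348 = -12*(2 + 4) - 1*4348 = -12*6 - 4348 = -72 - 4348 = -4420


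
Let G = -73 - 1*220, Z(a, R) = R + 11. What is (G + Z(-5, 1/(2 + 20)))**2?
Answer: 38477209/484 ≈ 79498.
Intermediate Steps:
Z(a, R) = 11 + R
G = -293 (G = -73 - 220 = -293)
(G + Z(-5, 1/(2 + 20)))**2 = (-293 + (11 + 1/(2 + 20)))**2 = (-293 + (11 + 1/22))**2 = (-293 + 243/22)**2 = (-6203/22)**2 = 38477209/484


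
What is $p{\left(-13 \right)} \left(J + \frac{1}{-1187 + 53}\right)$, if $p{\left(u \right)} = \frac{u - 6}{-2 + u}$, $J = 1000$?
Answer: $\frac{21545981}{17010} \approx 1266.7$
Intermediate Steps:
$p{\left(u \right)} = \frac{-6 + u}{-2 + u}$
$p{\left(-13 \right)} \left(J + \frac{1}{-1187 + 53}\right) = \frac{-6 - 13}{-2 - 13} \left(1000 + \frac{1}{-1187 + 53}\right) = \frac{1}{-15} \left(-19\right) \left(1000 + \frac{1}{-1134}\right) = \left(- \frac{1}{15}\right) \left(-19\right) \left(1000 - \frac{1}{1134}\right) = \frac{19}{15} \cdot \frac{1133999}{1134} = \frac{21545981}{17010}$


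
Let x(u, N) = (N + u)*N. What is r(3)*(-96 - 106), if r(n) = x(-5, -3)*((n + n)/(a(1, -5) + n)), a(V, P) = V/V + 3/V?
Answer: -29088/7 ≈ -4155.4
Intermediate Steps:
a(V, P) = 1 + 3/V
x(u, N) = N*(N + u)
r(n) = 48*n/(4 + n) (r(n) = (-3*(-3 - 5))*((n + n)/((3 + 1)/1 + n)) = (-3*(-8))*((2*n)/(1*4 + n)) = 24*((2*n)/(4 + n)) = 24*(2*n/(4 + n)) = 48*n/(4 + n))
r(3)*(-96 - 106) = (48*3/(4 + 3))*(-96 - 106) = (48*3/7)*(-202) = (48*3*(⅐))*(-202) = (144/7)*(-202) = -29088/7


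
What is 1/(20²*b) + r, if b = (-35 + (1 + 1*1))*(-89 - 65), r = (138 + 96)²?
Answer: 111307996801/2032800 ≈ 54756.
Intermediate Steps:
r = 54756 (r = 234² = 54756)
b = 5082 (b = (-35 + (1 + 1))*(-154) = (-35 + 2)*(-154) = -33*(-154) = 5082)
1/(20²*b) + r = 1/(20²*5082) + 54756 = 1/(400*5082) + 54756 = 1/2032800 + 54756 = 111307996801/2032800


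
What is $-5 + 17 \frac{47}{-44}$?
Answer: $- \frac{1019}{44} \approx -23.159$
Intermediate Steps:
$-5 + 17 \frac{47}{-44} = -5 + 17 \cdot 47 \left(- \frac{1}{44}\right) = -5 + 17 \left(- \frac{47}{44}\right) = -5 - \frac{799}{44} = - \frac{1019}{44}$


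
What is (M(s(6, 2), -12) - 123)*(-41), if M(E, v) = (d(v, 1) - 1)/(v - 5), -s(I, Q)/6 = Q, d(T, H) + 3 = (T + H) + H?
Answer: 85157/17 ≈ 5009.2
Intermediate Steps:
d(T, H) = -3 + T + 2*H (d(T, H) = -3 + ((T + H) + H) = -3 + ((H + T) + H) = -3 + (T + 2*H) = -3 + T + 2*H)
s(I, Q) = -6*Q
M(E, v) = (-2 + v)/(-5 + v) (M(E, v) = ((-3 + v + 2*1) - 1)/(v - 5) = ((-3 + v + 2) - 1)/(-5 + v) = ((-1 + v) - 1)/(-5 + v) = (-2 + v)/(-5 + v))
(M(s(6, 2), -12) - 123)*(-41) = ((-2 - 12)/(-5 - 12) - 123)*(-41) = (-14/(-17) - 123)*(-41) = (-1/17*(-14) - 123)*(-41) = (14/17 - 123)*(-41) = -2077/17*(-41) = 85157/17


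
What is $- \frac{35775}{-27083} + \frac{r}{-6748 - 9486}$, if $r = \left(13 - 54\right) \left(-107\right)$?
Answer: $\frac{8716193}{8295574} \approx 1.0507$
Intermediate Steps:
$r = 4387$ ($r = \left(-41\right) \left(-107\right) = 4387$)
$- \frac{35775}{-27083} + \frac{r}{-6748 - 9486} = - \frac{35775}{-27083} + \frac{4387}{-6748 - 9486} = \left(-35775\right) \left(- \frac{1}{27083}\right) + \frac{4387}{-6748 - 9486} = \frac{675}{511} + \frac{4387}{-16234} = \frac{675}{511} + 4387 \left(- \frac{1}{16234}\right) = \frac{675}{511} - \frac{4387}{16234} = \frac{8716193}{8295574}$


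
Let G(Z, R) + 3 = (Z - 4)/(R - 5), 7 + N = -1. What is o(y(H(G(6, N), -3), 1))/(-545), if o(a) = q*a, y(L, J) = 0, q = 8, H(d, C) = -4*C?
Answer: 0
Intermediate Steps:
N = -8 (N = -7 - 1 = -8)
G(Z, R) = -3 + (-4 + Z)/(-5 + R) (G(Z, R) = -3 + (Z - 4)/(R - 5) = -3 + (-4 + Z)/(-5 + R))
o(a) = 8*a
o(y(H(G(6, N), -3), 1))/(-545) = (8*0)/(-545) = 0*(-1/545) = 0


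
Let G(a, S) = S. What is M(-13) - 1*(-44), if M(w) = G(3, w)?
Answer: 31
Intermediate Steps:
M(w) = w
M(-13) - 1*(-44) = -13 - 1*(-44) = -13 + 44 = 31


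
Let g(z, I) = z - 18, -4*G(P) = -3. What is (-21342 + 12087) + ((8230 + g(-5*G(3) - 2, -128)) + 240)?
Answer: -3235/4 ≈ -808.75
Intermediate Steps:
G(P) = ¾ (G(P) = -¼*(-3) = ¾)
g(z, I) = -18 + z
(-21342 + 12087) + ((8230 + g(-5*G(3) - 2, -128)) + 240) = (-21342 + 12087) + ((8230 + (-18 + (-5*¾ - 2))) + 240) = -9255 + ((8230 + (-18 + (-15/4 - 2))) + 240) = -9255 + ((8230 + (-18 - 23/4)) + 240) = -9255 + ((8230 - 95/4) + 240) = -9255 + (32825/4 + 240) = -9255 + 33785/4 = -3235/4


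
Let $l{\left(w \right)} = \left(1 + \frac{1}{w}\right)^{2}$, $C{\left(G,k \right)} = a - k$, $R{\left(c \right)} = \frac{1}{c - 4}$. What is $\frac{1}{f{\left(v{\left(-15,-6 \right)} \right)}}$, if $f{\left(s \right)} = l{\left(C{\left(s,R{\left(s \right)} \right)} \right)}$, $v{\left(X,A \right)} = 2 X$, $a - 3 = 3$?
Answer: $\frac{42025}{57121} \approx 0.73572$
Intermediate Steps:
$a = 6$ ($a = 3 + 3 = 6$)
$R{\left(c \right)} = \frac{1}{-4 + c}$
$C{\left(G,k \right)} = 6 - k$
$f{\left(s \right)} = \frac{\left(7 - \frac{1}{-4 + s}\right)^{2}}{\left(6 - \frac{1}{-4 + s}\right)^{2}}$ ($f{\left(s \right)} = \frac{\left(1 + \left(6 - \frac{1}{-4 + s}\right)\right)^{2}}{\left(6 - \frac{1}{-4 + s}\right)^{2}} = \frac{\left(7 - \frac{1}{-4 + s}\right)^{2}}{\left(6 - \frac{1}{-4 + s}\right)^{2}}$)
$\frac{1}{f{\left(v{\left(-15,-6 \right)} \right)}} = \frac{1}{\left(-29 + 7 \cdot 2 \left(-15\right)\right)^{2} \frac{1}{\left(-25 + 6 \cdot 2 \left(-15\right)\right)^{2}}} = \frac{1}{\left(-29 + 7 \left(-30\right)\right)^{2} \frac{1}{\left(-25 + 6 \left(-30\right)\right)^{2}}} = \frac{1}{\left(-29 - 210\right)^{2} \frac{1}{\left(-25 - 180\right)^{2}}} = \frac{1}{\left(-239\right)^{2} \cdot \frac{1}{42025}} = \frac{1}{57121 \cdot \frac{1}{42025}} = \frac{1}{\frac{57121}{42025}} = \frac{42025}{57121}$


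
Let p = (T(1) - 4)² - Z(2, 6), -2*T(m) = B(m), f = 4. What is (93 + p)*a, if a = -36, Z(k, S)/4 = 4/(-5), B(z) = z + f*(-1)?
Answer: -18441/5 ≈ -3688.2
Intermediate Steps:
B(z) = -4 + z (B(z) = z + 4*(-1) = z - 4 = -4 + z)
T(m) = 2 - m/2 (T(m) = -(-4 + m)/2 = 2 - m/2)
Z(k, S) = -16/5 (Z(k, S) = 4*(4/(-5)) = 4*(4*(-⅕)) = 4*(-⅘) = -16/5)
p = 189/20 (p = ((2 - ½*1) - 4)² - 1*(-16/5) = ((2 - ½) - 4)² + 16/5 = (3/2 - 4)² + 16/5 = (-5/2)² + 16/5 = 25/4 + 16/5 = 189/20 ≈ 9.4500)
(93 + p)*a = (93 + 189/20)*(-36) = (2049/20)*(-36) = -18441/5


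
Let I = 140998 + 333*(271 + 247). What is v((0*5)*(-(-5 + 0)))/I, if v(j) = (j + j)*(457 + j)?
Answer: 0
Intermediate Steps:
I = 313492 (I = 140998 + 333*518 = 140998 + 172494 = 313492)
v(j) = 2*j*(457 + j) (v(j) = (2*j)*(457 + j) = 2*j*(457 + j))
v((0*5)*(-(-5 + 0)))/I = (2*((0*5)*(-(-5 + 0)))*(457 + (0*5)*(-(-5 + 0))))/313492 = (2*(0*(-1*(-5)))*(457 + 0*(-1*(-5))))*(1/313492) = (2*(0*5)*(457 + 0*5))*(1/313492) = (2*0*(457 + 0))*(1/313492) = (2*0*457)*(1/313492) = 0*(1/313492) = 0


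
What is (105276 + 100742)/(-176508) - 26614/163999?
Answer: -19242164947/14473567746 ≈ -1.3295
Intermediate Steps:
(105276 + 100742)/(-176508) - 26614/163999 = 206018*(-1/176508) - 26614*1/163999 = -103009/88254 - 26614/163999 = -19242164947/14473567746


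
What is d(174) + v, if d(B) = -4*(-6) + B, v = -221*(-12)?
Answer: 2850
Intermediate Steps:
v = 2652
d(B) = 24 + B
d(174) + v = (24 + 174) + 2652 = 198 + 2652 = 2850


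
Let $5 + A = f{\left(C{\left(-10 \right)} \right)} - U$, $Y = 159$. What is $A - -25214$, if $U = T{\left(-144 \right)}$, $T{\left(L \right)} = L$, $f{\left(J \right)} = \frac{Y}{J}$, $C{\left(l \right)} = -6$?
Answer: $\frac{50653}{2} \approx 25327.0$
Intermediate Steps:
$f{\left(J \right)} = \frac{159}{J}$
$U = -144$
$A = \frac{225}{2}$ ($A = -5 + \left(\frac{159}{-6} - -144\right) = -5 + \left(159 \left(- \frac{1}{6}\right) + 144\right) = -5 + \left(- \frac{53}{2} + 144\right) = -5 + \frac{235}{2} = \frac{225}{2} \approx 112.5$)
$A - -25214 = \frac{225}{2} - -25214 = \frac{225}{2} + 25214 = \frac{50653}{2}$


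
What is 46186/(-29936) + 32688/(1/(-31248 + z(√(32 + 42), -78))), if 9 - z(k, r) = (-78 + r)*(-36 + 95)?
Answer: -10781152260533/14968 ≈ -7.2028e+8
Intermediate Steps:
z(k, r) = 4611 - 59*r (z(k, r) = 9 - (-78 + r)*(-36 + 95) = 9 - (-78 + r)*59 = 9 - (-4602 + 59*r) = 9 + (4602 - 59*r) = 4611 - 59*r)
46186/(-29936) + 32688/(1/(-31248 + z(√(32 + 42), -78))) = 46186/(-29936) + 32688/(1/(-31248 + (4611 - 59*(-78)))) = 46186*(-1/29936) + 32688/(1/(-31248 + (4611 + 4602))) = -23093/14968 + 32688/(1/(-31248 + 9213)) = -23093/14968 + 32688/(1/(-22035)) = -23093/14968 + 32688/(-1/22035) = -23093/14968 + 32688*(-22035) = -23093/14968 - 720280080 = -10781152260533/14968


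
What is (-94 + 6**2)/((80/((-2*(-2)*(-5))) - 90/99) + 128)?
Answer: -319/677 ≈ -0.47120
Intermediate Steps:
(-94 + 6**2)/((80/((-2*(-2)*(-5))) - 90/99) + 128) = (-94 + 36)/((80/((4*(-5))) - 90*1/99) + 128) = -58/((80/(-20) - 10/11) + 128) = -58/((80*(-1/20) - 10/11) + 128) = -58/((-4 - 10/11) + 128) = -58/(-54/11 + 128) = -58/1354/11 = -58*11/1354 = -319/677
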